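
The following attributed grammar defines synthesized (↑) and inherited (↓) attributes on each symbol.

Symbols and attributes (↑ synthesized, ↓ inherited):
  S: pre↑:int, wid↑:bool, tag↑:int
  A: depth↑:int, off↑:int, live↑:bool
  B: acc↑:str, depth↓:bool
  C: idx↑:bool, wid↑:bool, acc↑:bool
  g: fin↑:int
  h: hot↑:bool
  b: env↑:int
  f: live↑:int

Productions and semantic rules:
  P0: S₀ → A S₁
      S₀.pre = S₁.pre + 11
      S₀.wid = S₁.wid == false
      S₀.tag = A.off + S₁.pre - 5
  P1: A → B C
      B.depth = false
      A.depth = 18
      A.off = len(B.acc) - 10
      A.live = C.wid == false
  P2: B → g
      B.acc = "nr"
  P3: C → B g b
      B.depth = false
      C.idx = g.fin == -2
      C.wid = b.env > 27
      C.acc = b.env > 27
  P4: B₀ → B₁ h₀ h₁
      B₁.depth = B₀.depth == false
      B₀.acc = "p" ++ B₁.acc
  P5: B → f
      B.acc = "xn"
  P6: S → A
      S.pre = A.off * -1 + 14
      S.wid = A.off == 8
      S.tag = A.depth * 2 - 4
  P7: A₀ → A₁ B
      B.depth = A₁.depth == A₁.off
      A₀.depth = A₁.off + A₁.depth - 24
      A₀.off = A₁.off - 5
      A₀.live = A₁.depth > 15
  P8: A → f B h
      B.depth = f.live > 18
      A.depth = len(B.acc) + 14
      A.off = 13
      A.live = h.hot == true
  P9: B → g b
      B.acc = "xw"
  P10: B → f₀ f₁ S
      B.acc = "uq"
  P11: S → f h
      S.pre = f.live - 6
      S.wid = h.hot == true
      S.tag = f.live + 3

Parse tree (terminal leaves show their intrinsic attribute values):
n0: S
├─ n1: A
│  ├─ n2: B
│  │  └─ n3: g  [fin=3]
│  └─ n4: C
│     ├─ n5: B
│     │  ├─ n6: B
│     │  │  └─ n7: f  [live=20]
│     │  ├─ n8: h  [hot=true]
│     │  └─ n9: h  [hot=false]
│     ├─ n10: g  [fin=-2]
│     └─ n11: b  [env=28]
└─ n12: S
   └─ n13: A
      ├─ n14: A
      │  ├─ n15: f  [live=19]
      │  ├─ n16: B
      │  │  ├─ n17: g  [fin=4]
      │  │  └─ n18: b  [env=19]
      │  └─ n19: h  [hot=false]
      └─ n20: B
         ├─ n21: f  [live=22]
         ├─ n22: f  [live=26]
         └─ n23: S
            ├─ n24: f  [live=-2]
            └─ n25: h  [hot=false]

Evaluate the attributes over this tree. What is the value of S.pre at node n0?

1. n2.depth = false  [false]
2. n3.fin = 3  [terminal]
3. n2.acc = "nr"  ["nr"]
4. n5.depth = false  [false]
5. n6.depth = true  [B₀.depth == false]
6. n7.live = 20  [terminal]
7. n6.acc = "xn"  ["xn"]
8. n8.hot = true  [terminal]
9. n9.hot = false  [terminal]
10. n5.acc = "pxn"  ["p" ++ B₁.acc]
11. n10.fin = -2  [terminal]
12. n11.env = 28  [terminal]
13. n4.idx = true  [g.fin == -2]
14. n4.wid = true  [b.env > 27]
15. n4.acc = true  [b.env > 27]
16. n1.depth = 18  [18]
17. n1.off = -8  [len(B.acc) - 10]
18. n1.live = false  [C.wid == false]
19. n15.live = 19  [terminal]
20. n16.depth = true  [f.live > 18]
21. n17.fin = 4  [terminal]
22. n18.env = 19  [terminal]
23. n16.acc = "xw"  ["xw"]
24. n19.hot = false  [terminal]
25. n14.depth = 16  [len(B.acc) + 14]
26. n14.off = 13  [13]
27. n14.live = false  [h.hot == true]
28. n20.depth = false  [A₁.depth == A₁.off]
29. n21.live = 22  [terminal]
30. n22.live = 26  [terminal]
31. n24.live = -2  [terminal]
32. n25.hot = false  [terminal]
33. n23.pre = -8  [f.live - 6]
34. n23.wid = false  [h.hot == true]
35. n23.tag = 1  [f.live + 3]
36. n20.acc = "uq"  ["uq"]
37. n13.depth = 5  [A₁.off + A₁.depth - 24]
38. n13.off = 8  [A₁.off - 5]
39. n13.live = true  [A₁.depth > 15]
40. n12.pre = 6  [A.off * -1 + 14]
41. n12.wid = true  [A.off == 8]
42. n12.tag = 6  [A.depth * 2 - 4]
43. n0.pre = 17  [S₁.pre + 11]
44. n0.wid = false  [S₁.wid == false]
45. n0.tag = -7  [A.off + S₁.pre - 5]

17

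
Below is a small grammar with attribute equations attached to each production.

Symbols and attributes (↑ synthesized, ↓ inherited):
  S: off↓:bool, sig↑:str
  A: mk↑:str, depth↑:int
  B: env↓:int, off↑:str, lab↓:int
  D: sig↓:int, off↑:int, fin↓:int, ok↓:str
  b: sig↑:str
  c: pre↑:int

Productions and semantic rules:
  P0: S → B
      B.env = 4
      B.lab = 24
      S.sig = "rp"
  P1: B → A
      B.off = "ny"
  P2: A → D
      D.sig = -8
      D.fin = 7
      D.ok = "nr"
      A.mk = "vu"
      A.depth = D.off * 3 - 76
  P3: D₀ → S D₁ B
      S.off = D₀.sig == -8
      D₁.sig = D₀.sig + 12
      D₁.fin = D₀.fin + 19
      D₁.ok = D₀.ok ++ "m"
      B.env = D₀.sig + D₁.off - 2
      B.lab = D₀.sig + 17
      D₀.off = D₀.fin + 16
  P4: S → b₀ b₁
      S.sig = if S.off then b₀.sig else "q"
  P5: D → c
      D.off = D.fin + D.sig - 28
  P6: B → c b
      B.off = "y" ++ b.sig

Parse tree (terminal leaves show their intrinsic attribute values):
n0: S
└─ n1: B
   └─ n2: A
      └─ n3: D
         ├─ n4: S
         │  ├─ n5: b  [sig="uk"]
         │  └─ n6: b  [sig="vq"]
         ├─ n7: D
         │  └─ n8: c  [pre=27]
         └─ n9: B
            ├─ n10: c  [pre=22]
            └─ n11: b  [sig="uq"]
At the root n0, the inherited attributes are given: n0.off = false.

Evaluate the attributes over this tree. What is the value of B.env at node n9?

-8

1. n0.off = false  [given at root]
2. n1.env = 4  [4]
3. n1.lab = 24  [24]
4. n3.sig = -8  [-8]
5. n3.fin = 7  [7]
6. n3.ok = "nr"  ["nr"]
7. n4.off = true  [D₀.sig == -8]
8. n5.sig = "uk"  [terminal]
9. n6.sig = "vq"  [terminal]
10. n4.sig = "uk"  [if S.off then b₀.sig else "q"]
11. n7.sig = 4  [D₀.sig + 12]
12. n7.fin = 26  [D₀.fin + 19]
13. n7.ok = "nrm"  [D₀.ok ++ "m"]
14. n8.pre = 27  [terminal]
15. n7.off = 2  [D.fin + D.sig - 28]
16. n9.env = -8  [D₀.sig + D₁.off - 2]
17. n9.lab = 9  [D₀.sig + 17]
18. n10.pre = 22  [terminal]
19. n11.sig = "uq"  [terminal]
20. n9.off = "yuq"  ["y" ++ b.sig]
21. n3.off = 23  [D₀.fin + 16]
22. n2.mk = "vu"  ["vu"]
23. n2.depth = -7  [D.off * 3 - 76]
24. n1.off = "ny"  ["ny"]
25. n0.sig = "rp"  ["rp"]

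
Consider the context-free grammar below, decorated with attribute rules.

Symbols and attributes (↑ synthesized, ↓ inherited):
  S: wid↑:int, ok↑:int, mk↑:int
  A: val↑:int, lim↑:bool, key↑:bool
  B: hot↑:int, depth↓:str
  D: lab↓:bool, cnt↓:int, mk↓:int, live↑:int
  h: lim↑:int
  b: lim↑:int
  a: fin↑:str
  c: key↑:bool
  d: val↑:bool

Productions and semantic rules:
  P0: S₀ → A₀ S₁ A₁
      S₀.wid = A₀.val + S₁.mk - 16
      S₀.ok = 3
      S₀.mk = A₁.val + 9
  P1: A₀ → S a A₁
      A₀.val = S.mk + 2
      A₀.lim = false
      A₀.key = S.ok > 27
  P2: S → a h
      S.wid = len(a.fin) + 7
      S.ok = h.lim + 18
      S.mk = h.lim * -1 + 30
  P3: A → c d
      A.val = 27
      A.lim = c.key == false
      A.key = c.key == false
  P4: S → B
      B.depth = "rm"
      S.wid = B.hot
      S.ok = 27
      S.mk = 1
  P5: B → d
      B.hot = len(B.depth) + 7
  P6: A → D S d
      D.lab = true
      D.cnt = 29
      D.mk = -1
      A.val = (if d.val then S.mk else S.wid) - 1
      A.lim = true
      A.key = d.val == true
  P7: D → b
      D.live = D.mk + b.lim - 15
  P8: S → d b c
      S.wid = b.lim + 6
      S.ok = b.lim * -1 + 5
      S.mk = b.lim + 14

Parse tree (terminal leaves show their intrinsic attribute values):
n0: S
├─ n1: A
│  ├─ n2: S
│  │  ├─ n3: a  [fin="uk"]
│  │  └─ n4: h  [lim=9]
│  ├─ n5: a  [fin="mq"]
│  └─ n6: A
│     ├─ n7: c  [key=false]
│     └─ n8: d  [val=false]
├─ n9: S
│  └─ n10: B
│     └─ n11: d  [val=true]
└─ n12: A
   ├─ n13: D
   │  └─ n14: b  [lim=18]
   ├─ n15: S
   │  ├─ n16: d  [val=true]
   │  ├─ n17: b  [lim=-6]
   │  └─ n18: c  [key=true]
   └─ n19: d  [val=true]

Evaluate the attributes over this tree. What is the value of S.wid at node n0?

1. n3.fin = "uk"  [terminal]
2. n4.lim = 9  [terminal]
3. n2.wid = 9  [len(a.fin) + 7]
4. n2.ok = 27  [h.lim + 18]
5. n2.mk = 21  [h.lim * -1 + 30]
6. n5.fin = "mq"  [terminal]
7. n7.key = false  [terminal]
8. n8.val = false  [terminal]
9. n6.val = 27  [27]
10. n6.lim = true  [c.key == false]
11. n6.key = true  [c.key == false]
12. n1.val = 23  [S.mk + 2]
13. n1.lim = false  [false]
14. n1.key = false  [S.ok > 27]
15. n10.depth = "rm"  ["rm"]
16. n11.val = true  [terminal]
17. n10.hot = 9  [len(B.depth) + 7]
18. n9.wid = 9  [B.hot]
19. n9.ok = 27  [27]
20. n9.mk = 1  [1]
21. n13.lab = true  [true]
22. n13.cnt = 29  [29]
23. n13.mk = -1  [-1]
24. n14.lim = 18  [terminal]
25. n13.live = 2  [D.mk + b.lim - 15]
26. n16.val = true  [terminal]
27. n17.lim = -6  [terminal]
28. n18.key = true  [terminal]
29. n15.wid = 0  [b.lim + 6]
30. n15.ok = 11  [b.lim * -1 + 5]
31. n15.mk = 8  [b.lim + 14]
32. n19.val = true  [terminal]
33. n12.val = 7  [(if d.val then S.mk else S.wid) - 1]
34. n12.lim = true  [true]
35. n12.key = true  [d.val == true]
36. n0.wid = 8  [A₀.val + S₁.mk - 16]
37. n0.ok = 3  [3]
38. n0.mk = 16  [A₁.val + 9]

8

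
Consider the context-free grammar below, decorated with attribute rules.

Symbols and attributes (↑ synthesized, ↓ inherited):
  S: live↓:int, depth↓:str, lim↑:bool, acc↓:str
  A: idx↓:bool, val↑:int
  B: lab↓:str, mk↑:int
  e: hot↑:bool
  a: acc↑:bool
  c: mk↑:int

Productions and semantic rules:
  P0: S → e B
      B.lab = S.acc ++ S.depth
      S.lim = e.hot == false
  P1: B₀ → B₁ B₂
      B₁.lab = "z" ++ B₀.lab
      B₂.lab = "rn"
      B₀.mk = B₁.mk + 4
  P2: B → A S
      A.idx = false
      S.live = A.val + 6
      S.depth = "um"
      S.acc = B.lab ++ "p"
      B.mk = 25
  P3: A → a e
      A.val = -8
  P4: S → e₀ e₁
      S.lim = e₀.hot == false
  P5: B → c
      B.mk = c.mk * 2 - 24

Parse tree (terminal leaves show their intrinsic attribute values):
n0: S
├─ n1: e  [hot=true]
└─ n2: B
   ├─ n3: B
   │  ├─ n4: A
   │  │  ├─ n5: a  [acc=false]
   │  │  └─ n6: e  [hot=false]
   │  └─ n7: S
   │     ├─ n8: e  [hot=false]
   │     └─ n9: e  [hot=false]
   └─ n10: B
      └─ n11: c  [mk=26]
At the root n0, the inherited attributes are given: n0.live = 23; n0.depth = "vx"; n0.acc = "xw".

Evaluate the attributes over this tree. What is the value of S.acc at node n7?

1. n0.live = 23  [given at root]
2. n0.depth = "vx"  [given at root]
3. n0.acc = "xw"  [given at root]
4. n1.hot = true  [terminal]
5. n2.lab = "xwvx"  [S.acc ++ S.depth]
6. n3.lab = "zxwvx"  ["z" ++ B₀.lab]
7. n4.idx = false  [false]
8. n5.acc = false  [terminal]
9. n6.hot = false  [terminal]
10. n4.val = -8  [-8]
11. n7.live = -2  [A.val + 6]
12. n7.depth = "um"  ["um"]
13. n7.acc = "zxwvxp"  [B.lab ++ "p"]
14. n8.hot = false  [terminal]
15. n9.hot = false  [terminal]
16. n7.lim = true  [e₀.hot == false]
17. n3.mk = 25  [25]
18. n10.lab = "rn"  ["rn"]
19. n11.mk = 26  [terminal]
20. n10.mk = 28  [c.mk * 2 - 24]
21. n2.mk = 29  [B₁.mk + 4]
22. n0.lim = false  [e.hot == false]

"zxwvxp"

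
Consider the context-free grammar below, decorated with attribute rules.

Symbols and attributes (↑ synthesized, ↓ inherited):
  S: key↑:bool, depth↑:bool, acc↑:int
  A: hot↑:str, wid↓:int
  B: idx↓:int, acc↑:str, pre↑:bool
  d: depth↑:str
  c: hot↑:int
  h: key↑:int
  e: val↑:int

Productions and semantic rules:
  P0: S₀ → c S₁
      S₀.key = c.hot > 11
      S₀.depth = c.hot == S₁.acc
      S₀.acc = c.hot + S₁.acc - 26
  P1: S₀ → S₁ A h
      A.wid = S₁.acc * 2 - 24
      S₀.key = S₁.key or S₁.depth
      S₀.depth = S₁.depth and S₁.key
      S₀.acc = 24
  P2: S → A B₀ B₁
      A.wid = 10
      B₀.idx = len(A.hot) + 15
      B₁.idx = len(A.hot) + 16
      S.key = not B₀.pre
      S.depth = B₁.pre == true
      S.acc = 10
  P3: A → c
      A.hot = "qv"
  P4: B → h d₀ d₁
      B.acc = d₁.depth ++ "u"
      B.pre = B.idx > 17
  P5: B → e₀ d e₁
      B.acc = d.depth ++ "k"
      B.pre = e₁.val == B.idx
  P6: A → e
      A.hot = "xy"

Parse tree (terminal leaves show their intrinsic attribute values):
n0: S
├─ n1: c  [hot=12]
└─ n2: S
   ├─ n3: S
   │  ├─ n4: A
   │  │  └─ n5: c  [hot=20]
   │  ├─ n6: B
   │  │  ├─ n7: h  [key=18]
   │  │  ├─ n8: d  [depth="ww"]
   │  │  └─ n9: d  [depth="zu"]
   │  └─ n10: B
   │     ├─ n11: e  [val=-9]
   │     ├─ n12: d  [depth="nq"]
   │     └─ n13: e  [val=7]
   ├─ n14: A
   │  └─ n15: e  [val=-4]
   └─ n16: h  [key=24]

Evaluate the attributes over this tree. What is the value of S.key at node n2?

1. n1.hot = 12  [terminal]
2. n4.wid = 10  [10]
3. n5.hot = 20  [terminal]
4. n4.hot = "qv"  ["qv"]
5. n6.idx = 17  [len(A.hot) + 15]
6. n7.key = 18  [terminal]
7. n8.depth = "ww"  [terminal]
8. n9.depth = "zu"  [terminal]
9. n6.acc = "zuu"  [d₁.depth ++ "u"]
10. n6.pre = false  [B.idx > 17]
11. n10.idx = 18  [len(A.hot) + 16]
12. n11.val = -9  [terminal]
13. n12.depth = "nq"  [terminal]
14. n13.val = 7  [terminal]
15. n10.acc = "nqk"  [d.depth ++ "k"]
16. n10.pre = false  [e₁.val == B.idx]
17. n3.key = true  [not B₀.pre]
18. n3.depth = false  [B₁.pre == true]
19. n3.acc = 10  [10]
20. n14.wid = -4  [S₁.acc * 2 - 24]
21. n15.val = -4  [terminal]
22. n14.hot = "xy"  ["xy"]
23. n16.key = 24  [terminal]
24. n2.key = true  [S₁.key or S₁.depth]
25. n2.depth = false  [S₁.depth and S₁.key]
26. n2.acc = 24  [24]
27. n0.key = true  [c.hot > 11]
28. n0.depth = false  [c.hot == S₁.acc]
29. n0.acc = 10  [c.hot + S₁.acc - 26]

true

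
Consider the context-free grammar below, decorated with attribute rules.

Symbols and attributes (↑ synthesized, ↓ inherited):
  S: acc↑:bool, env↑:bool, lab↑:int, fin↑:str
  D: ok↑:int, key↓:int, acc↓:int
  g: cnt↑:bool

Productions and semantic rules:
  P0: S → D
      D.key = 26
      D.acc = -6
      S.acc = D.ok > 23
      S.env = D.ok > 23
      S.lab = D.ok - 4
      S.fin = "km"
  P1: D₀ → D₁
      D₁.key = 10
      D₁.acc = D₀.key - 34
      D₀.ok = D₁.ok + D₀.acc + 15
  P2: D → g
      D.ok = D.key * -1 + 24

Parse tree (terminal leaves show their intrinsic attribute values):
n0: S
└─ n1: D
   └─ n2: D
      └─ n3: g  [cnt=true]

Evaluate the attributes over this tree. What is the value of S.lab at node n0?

19

1. n1.key = 26  [26]
2. n1.acc = -6  [-6]
3. n2.key = 10  [10]
4. n2.acc = -8  [D₀.key - 34]
5. n3.cnt = true  [terminal]
6. n2.ok = 14  [D.key * -1 + 24]
7. n1.ok = 23  [D₁.ok + D₀.acc + 15]
8. n0.acc = false  [D.ok > 23]
9. n0.env = false  [D.ok > 23]
10. n0.lab = 19  [D.ok - 4]
11. n0.fin = "km"  ["km"]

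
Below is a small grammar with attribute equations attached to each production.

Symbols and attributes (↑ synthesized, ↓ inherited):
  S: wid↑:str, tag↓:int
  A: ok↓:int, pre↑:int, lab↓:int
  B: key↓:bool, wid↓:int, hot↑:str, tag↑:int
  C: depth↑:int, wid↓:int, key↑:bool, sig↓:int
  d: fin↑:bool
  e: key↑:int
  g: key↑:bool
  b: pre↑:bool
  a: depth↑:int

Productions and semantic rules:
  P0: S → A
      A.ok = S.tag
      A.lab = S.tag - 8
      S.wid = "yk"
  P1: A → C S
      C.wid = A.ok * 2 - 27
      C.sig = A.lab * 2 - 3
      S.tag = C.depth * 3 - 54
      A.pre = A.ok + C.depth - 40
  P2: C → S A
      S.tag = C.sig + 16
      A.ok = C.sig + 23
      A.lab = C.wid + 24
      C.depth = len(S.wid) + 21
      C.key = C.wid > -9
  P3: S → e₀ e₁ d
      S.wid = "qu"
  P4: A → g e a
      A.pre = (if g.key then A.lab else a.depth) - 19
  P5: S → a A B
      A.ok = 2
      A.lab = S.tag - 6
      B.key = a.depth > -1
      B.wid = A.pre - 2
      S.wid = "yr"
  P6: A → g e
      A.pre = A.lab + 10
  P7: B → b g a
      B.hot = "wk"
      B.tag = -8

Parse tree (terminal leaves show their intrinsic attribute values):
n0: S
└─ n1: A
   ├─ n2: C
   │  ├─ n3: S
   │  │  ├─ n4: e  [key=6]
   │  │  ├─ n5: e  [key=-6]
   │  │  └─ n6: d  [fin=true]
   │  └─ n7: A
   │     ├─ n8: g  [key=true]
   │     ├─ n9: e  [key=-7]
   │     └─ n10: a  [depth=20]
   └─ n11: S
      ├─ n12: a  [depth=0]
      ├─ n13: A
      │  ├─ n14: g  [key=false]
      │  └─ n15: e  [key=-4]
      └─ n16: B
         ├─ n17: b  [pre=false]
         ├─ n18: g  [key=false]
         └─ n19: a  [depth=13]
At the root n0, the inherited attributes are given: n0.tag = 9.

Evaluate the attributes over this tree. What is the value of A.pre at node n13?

19

1. n0.tag = 9  [given at root]
2. n1.ok = 9  [S.tag]
3. n1.lab = 1  [S.tag - 8]
4. n2.wid = -9  [A.ok * 2 - 27]
5. n2.sig = -1  [A.lab * 2 - 3]
6. n3.tag = 15  [C.sig + 16]
7. n4.key = 6  [terminal]
8. n5.key = -6  [terminal]
9. n6.fin = true  [terminal]
10. n3.wid = "qu"  ["qu"]
11. n7.ok = 22  [C.sig + 23]
12. n7.lab = 15  [C.wid + 24]
13. n8.key = true  [terminal]
14. n9.key = -7  [terminal]
15. n10.depth = 20  [terminal]
16. n7.pre = -4  [(if g.key then A.lab else a.depth) - 19]
17. n2.depth = 23  [len(S.wid) + 21]
18. n2.key = false  [C.wid > -9]
19. n11.tag = 15  [C.depth * 3 - 54]
20. n12.depth = 0  [terminal]
21. n13.ok = 2  [2]
22. n13.lab = 9  [S.tag - 6]
23. n14.key = false  [terminal]
24. n15.key = -4  [terminal]
25. n13.pre = 19  [A.lab + 10]
26. n16.key = true  [a.depth > -1]
27. n16.wid = 17  [A.pre - 2]
28. n17.pre = false  [terminal]
29. n18.key = false  [terminal]
30. n19.depth = 13  [terminal]
31. n16.hot = "wk"  ["wk"]
32. n16.tag = -8  [-8]
33. n11.wid = "yr"  ["yr"]
34. n1.pre = -8  [A.ok + C.depth - 40]
35. n0.wid = "yk"  ["yk"]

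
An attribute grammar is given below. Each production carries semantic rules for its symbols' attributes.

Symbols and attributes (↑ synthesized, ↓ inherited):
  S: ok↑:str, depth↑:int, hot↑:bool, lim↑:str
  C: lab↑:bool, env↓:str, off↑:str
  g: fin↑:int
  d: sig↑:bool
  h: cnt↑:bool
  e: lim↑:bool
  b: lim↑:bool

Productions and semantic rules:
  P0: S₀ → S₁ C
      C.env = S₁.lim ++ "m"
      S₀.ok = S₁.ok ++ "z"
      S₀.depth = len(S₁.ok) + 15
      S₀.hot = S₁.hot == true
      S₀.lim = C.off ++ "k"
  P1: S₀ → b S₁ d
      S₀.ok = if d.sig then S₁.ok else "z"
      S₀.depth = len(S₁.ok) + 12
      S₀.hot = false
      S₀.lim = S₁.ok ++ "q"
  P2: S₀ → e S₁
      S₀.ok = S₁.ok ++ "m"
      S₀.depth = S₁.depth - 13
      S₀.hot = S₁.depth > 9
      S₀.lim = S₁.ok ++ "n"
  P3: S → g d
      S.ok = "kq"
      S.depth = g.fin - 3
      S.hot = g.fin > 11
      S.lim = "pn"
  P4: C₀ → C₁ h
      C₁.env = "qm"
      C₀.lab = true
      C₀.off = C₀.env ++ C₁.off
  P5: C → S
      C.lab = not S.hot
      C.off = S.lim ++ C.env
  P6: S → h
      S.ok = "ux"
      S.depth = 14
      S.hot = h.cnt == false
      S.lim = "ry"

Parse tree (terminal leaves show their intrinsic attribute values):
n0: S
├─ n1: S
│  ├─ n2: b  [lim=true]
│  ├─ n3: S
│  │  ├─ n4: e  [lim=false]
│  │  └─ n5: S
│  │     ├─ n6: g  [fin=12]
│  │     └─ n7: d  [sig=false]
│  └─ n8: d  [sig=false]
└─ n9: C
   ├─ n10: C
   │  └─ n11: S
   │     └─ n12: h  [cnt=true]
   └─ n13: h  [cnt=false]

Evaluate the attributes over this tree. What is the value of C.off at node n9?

"kqmqmryqm"

1. n2.lim = true  [terminal]
2. n4.lim = false  [terminal]
3. n6.fin = 12  [terminal]
4. n7.sig = false  [terminal]
5. n5.ok = "kq"  ["kq"]
6. n5.depth = 9  [g.fin - 3]
7. n5.hot = true  [g.fin > 11]
8. n5.lim = "pn"  ["pn"]
9. n3.ok = "kqm"  [S₁.ok ++ "m"]
10. n3.depth = -4  [S₁.depth - 13]
11. n3.hot = false  [S₁.depth > 9]
12. n3.lim = "kqn"  [S₁.ok ++ "n"]
13. n8.sig = false  [terminal]
14. n1.ok = "z"  [if d.sig then S₁.ok else "z"]
15. n1.depth = 15  [len(S₁.ok) + 12]
16. n1.hot = false  [false]
17. n1.lim = "kqmq"  [S₁.ok ++ "q"]
18. n9.env = "kqmqm"  [S₁.lim ++ "m"]
19. n10.env = "qm"  ["qm"]
20. n12.cnt = true  [terminal]
21. n11.ok = "ux"  ["ux"]
22. n11.depth = 14  [14]
23. n11.hot = false  [h.cnt == false]
24. n11.lim = "ry"  ["ry"]
25. n10.lab = true  [not S.hot]
26. n10.off = "ryqm"  [S.lim ++ C.env]
27. n13.cnt = false  [terminal]
28. n9.lab = true  [true]
29. n9.off = "kqmqmryqm"  [C₀.env ++ C₁.off]
30. n0.ok = "zz"  [S₁.ok ++ "z"]
31. n0.depth = 16  [len(S₁.ok) + 15]
32. n0.hot = false  [S₁.hot == true]
33. n0.lim = "kqmqmryqmk"  [C.off ++ "k"]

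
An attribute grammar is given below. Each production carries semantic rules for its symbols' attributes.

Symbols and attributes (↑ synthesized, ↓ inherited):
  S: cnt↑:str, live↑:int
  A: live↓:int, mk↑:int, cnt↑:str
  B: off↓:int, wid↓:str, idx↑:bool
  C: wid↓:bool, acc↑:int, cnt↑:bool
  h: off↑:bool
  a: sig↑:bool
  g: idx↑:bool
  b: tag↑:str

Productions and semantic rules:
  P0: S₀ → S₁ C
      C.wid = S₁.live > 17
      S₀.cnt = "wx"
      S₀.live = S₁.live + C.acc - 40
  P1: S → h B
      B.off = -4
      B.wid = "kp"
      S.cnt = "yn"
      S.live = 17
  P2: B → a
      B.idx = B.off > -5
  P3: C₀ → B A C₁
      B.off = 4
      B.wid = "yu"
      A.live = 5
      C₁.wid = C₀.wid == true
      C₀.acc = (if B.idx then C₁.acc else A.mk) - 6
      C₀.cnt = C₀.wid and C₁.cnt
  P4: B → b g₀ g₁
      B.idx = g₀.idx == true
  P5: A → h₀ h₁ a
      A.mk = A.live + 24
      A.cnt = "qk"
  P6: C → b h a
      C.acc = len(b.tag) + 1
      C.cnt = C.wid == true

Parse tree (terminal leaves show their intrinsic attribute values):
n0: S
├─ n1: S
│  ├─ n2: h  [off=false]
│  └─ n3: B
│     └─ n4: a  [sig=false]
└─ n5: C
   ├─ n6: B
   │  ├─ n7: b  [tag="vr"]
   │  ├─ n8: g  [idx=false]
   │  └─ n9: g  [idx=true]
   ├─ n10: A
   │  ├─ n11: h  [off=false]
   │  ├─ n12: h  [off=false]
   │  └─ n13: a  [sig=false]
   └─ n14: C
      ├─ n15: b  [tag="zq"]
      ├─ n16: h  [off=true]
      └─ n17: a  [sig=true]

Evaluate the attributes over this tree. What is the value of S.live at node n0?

1. n2.off = false  [terminal]
2. n3.off = -4  [-4]
3. n3.wid = "kp"  ["kp"]
4. n4.sig = false  [terminal]
5. n3.idx = true  [B.off > -5]
6. n1.cnt = "yn"  ["yn"]
7. n1.live = 17  [17]
8. n5.wid = false  [S₁.live > 17]
9. n6.off = 4  [4]
10. n6.wid = "yu"  ["yu"]
11. n7.tag = "vr"  [terminal]
12. n8.idx = false  [terminal]
13. n9.idx = true  [terminal]
14. n6.idx = false  [g₀.idx == true]
15. n10.live = 5  [5]
16. n11.off = false  [terminal]
17. n12.off = false  [terminal]
18. n13.sig = false  [terminal]
19. n10.mk = 29  [A.live + 24]
20. n10.cnt = "qk"  ["qk"]
21. n14.wid = false  [C₀.wid == true]
22. n15.tag = "zq"  [terminal]
23. n16.off = true  [terminal]
24. n17.sig = true  [terminal]
25. n14.acc = 3  [len(b.tag) + 1]
26. n14.cnt = false  [C.wid == true]
27. n5.acc = 23  [(if B.idx then C₁.acc else A.mk) - 6]
28. n5.cnt = false  [C₀.wid and C₁.cnt]
29. n0.cnt = "wx"  ["wx"]
30. n0.live = 0  [S₁.live + C.acc - 40]

0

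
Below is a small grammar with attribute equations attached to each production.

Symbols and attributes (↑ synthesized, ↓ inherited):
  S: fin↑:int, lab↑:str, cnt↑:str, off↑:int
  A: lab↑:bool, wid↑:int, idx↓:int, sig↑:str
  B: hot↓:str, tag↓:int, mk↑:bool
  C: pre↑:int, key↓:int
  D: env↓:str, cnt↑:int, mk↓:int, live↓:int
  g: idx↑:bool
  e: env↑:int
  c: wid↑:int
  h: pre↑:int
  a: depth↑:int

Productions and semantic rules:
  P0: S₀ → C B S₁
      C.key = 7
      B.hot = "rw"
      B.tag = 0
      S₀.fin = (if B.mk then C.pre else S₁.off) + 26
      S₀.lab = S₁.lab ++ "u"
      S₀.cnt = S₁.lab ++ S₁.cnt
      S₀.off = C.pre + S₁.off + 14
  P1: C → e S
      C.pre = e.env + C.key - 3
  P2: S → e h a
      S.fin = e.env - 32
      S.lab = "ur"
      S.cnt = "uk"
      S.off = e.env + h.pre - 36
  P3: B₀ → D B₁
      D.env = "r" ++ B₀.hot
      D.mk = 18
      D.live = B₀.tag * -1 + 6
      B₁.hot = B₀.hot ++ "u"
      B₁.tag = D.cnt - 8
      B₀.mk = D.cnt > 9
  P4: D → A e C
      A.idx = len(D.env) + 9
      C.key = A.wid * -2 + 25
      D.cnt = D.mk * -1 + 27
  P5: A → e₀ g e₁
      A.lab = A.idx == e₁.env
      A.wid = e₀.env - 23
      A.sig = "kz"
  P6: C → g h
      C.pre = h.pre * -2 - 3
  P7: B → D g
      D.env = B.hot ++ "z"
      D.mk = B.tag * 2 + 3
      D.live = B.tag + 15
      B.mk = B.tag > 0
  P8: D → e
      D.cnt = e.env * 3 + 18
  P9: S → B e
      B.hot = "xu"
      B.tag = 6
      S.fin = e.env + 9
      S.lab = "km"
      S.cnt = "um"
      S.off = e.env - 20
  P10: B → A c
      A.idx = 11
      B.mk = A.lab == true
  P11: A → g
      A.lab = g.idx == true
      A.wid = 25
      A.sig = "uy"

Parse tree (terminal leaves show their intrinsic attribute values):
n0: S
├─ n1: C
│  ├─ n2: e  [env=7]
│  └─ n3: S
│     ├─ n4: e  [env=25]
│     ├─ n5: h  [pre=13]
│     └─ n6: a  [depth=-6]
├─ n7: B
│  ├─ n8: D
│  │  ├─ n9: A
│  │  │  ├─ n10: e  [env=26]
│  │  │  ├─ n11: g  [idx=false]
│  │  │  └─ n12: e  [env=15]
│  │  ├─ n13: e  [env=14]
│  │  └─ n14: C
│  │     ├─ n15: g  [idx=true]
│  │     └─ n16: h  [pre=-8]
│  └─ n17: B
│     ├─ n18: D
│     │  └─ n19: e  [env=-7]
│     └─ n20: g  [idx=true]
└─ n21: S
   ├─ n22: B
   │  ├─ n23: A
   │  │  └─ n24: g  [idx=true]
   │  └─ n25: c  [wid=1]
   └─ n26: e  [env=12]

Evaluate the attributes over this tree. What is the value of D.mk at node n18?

1. n1.key = 7  [7]
2. n2.env = 7  [terminal]
3. n4.env = 25  [terminal]
4. n5.pre = 13  [terminal]
5. n6.depth = -6  [terminal]
6. n3.fin = -7  [e.env - 32]
7. n3.lab = "ur"  ["ur"]
8. n3.cnt = "uk"  ["uk"]
9. n3.off = 2  [e.env + h.pre - 36]
10. n1.pre = 11  [e.env + C.key - 3]
11. n7.hot = "rw"  ["rw"]
12. n7.tag = 0  [0]
13. n8.env = "rrw"  ["r" ++ B₀.hot]
14. n8.mk = 18  [18]
15. n8.live = 6  [B₀.tag * -1 + 6]
16. n9.idx = 12  [len(D.env) + 9]
17. n10.env = 26  [terminal]
18. n11.idx = false  [terminal]
19. n12.env = 15  [terminal]
20. n9.lab = false  [A.idx == e₁.env]
21. n9.wid = 3  [e₀.env - 23]
22. n9.sig = "kz"  ["kz"]
23. n13.env = 14  [terminal]
24. n14.key = 19  [A.wid * -2 + 25]
25. n15.idx = true  [terminal]
26. n16.pre = -8  [terminal]
27. n14.pre = 13  [h.pre * -2 - 3]
28. n8.cnt = 9  [D.mk * -1 + 27]
29. n17.hot = "rwu"  [B₀.hot ++ "u"]
30. n17.tag = 1  [D.cnt - 8]
31. n18.env = "rwuz"  [B.hot ++ "z"]
32. n18.mk = 5  [B.tag * 2 + 3]
33. n18.live = 16  [B.tag + 15]
34. n19.env = -7  [terminal]
35. n18.cnt = -3  [e.env * 3 + 18]
36. n20.idx = true  [terminal]
37. n17.mk = true  [B.tag > 0]
38. n7.mk = false  [D.cnt > 9]
39. n22.hot = "xu"  ["xu"]
40. n22.tag = 6  [6]
41. n23.idx = 11  [11]
42. n24.idx = true  [terminal]
43. n23.lab = true  [g.idx == true]
44. n23.wid = 25  [25]
45. n23.sig = "uy"  ["uy"]
46. n25.wid = 1  [terminal]
47. n22.mk = true  [A.lab == true]
48. n26.env = 12  [terminal]
49. n21.fin = 21  [e.env + 9]
50. n21.lab = "km"  ["km"]
51. n21.cnt = "um"  ["um"]
52. n21.off = -8  [e.env - 20]
53. n0.fin = 18  [(if B.mk then C.pre else S₁.off) + 26]
54. n0.lab = "kmu"  [S₁.lab ++ "u"]
55. n0.cnt = "kmum"  [S₁.lab ++ S₁.cnt]
56. n0.off = 17  [C.pre + S₁.off + 14]

5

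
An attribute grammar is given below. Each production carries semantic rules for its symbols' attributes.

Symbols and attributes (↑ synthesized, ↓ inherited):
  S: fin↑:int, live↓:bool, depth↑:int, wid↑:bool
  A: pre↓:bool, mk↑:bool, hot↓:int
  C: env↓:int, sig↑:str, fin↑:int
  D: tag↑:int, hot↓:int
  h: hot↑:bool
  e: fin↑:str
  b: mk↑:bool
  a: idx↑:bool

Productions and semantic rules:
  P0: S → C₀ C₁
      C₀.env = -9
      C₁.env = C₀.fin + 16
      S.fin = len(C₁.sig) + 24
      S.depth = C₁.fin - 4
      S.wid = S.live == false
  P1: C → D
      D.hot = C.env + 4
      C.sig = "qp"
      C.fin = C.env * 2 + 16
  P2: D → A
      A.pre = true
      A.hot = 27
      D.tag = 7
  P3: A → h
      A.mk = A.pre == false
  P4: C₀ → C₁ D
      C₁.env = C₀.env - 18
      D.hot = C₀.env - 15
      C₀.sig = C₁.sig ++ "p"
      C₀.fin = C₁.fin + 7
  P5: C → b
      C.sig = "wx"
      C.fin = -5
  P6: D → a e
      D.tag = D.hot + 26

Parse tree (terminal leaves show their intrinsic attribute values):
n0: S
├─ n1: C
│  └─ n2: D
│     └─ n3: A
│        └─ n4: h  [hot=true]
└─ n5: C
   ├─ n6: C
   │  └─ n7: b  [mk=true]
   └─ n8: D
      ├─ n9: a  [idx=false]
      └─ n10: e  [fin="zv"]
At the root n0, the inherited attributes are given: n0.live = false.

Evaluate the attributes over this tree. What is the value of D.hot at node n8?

1. n0.live = false  [given at root]
2. n1.env = -9  [-9]
3. n2.hot = -5  [C.env + 4]
4. n3.pre = true  [true]
5. n3.hot = 27  [27]
6. n4.hot = true  [terminal]
7. n3.mk = false  [A.pre == false]
8. n2.tag = 7  [7]
9. n1.sig = "qp"  ["qp"]
10. n1.fin = -2  [C.env * 2 + 16]
11. n5.env = 14  [C₀.fin + 16]
12. n6.env = -4  [C₀.env - 18]
13. n7.mk = true  [terminal]
14. n6.sig = "wx"  ["wx"]
15. n6.fin = -5  [-5]
16. n8.hot = -1  [C₀.env - 15]
17. n9.idx = false  [terminal]
18. n10.fin = "zv"  [terminal]
19. n8.tag = 25  [D.hot + 26]
20. n5.sig = "wxp"  [C₁.sig ++ "p"]
21. n5.fin = 2  [C₁.fin + 7]
22. n0.fin = 27  [len(C₁.sig) + 24]
23. n0.depth = -2  [C₁.fin - 4]
24. n0.wid = true  [S.live == false]

-1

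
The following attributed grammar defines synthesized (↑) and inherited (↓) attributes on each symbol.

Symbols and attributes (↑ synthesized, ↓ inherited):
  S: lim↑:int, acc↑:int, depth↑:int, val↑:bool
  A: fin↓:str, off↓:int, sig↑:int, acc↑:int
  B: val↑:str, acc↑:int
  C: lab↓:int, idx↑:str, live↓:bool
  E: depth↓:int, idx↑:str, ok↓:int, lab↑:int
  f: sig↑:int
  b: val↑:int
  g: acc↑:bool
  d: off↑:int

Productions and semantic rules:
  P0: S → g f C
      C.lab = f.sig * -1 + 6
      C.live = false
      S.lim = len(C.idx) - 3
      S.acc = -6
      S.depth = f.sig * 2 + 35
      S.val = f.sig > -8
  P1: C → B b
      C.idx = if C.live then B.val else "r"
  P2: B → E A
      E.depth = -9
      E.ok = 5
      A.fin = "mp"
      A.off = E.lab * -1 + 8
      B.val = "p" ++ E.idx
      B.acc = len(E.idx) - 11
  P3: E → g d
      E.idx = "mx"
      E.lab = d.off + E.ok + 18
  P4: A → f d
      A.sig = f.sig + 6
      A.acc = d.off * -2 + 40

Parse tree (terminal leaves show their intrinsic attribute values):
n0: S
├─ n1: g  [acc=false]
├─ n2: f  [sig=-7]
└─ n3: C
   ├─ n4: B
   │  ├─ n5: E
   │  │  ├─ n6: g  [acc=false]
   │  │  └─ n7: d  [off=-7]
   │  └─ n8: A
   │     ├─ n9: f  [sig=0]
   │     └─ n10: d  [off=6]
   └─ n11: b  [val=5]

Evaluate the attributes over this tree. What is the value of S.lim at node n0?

-2

1. n1.acc = false  [terminal]
2. n2.sig = -7  [terminal]
3. n3.lab = 13  [f.sig * -1 + 6]
4. n3.live = false  [false]
5. n5.depth = -9  [-9]
6. n5.ok = 5  [5]
7. n6.acc = false  [terminal]
8. n7.off = -7  [terminal]
9. n5.idx = "mx"  ["mx"]
10. n5.lab = 16  [d.off + E.ok + 18]
11. n8.fin = "mp"  ["mp"]
12. n8.off = -8  [E.lab * -1 + 8]
13. n9.sig = 0  [terminal]
14. n10.off = 6  [terminal]
15. n8.sig = 6  [f.sig + 6]
16. n8.acc = 28  [d.off * -2 + 40]
17. n4.val = "pmx"  ["p" ++ E.idx]
18. n4.acc = -9  [len(E.idx) - 11]
19. n11.val = 5  [terminal]
20. n3.idx = "r"  [if C.live then B.val else "r"]
21. n0.lim = -2  [len(C.idx) - 3]
22. n0.acc = -6  [-6]
23. n0.depth = 21  [f.sig * 2 + 35]
24. n0.val = true  [f.sig > -8]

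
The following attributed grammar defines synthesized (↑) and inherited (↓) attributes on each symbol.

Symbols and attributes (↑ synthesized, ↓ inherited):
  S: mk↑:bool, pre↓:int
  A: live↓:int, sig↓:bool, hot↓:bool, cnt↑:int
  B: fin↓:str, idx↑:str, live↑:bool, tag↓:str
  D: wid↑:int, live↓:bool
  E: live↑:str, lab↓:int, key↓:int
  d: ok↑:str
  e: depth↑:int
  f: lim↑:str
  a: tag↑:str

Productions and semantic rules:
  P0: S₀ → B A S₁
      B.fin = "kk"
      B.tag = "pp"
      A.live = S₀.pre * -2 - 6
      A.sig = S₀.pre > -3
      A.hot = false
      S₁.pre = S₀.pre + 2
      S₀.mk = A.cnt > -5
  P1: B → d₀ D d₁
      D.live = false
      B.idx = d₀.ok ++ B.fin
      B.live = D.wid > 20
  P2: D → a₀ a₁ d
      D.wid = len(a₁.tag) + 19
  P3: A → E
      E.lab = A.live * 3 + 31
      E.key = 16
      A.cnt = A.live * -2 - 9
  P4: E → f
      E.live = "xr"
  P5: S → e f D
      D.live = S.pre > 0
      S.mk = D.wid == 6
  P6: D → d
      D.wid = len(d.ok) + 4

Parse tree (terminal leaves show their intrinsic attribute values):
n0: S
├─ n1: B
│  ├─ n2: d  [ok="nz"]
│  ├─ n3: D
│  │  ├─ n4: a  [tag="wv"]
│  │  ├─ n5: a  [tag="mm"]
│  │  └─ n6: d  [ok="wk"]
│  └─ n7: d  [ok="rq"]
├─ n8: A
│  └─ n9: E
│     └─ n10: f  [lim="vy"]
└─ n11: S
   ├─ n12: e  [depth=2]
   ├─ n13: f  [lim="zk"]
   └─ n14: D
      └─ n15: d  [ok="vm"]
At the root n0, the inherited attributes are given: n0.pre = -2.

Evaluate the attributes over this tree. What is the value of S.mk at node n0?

1. n0.pre = -2  [given at root]
2. n1.fin = "kk"  ["kk"]
3. n1.tag = "pp"  ["pp"]
4. n2.ok = "nz"  [terminal]
5. n3.live = false  [false]
6. n4.tag = "wv"  [terminal]
7. n5.tag = "mm"  [terminal]
8. n6.ok = "wk"  [terminal]
9. n3.wid = 21  [len(a₁.tag) + 19]
10. n7.ok = "rq"  [terminal]
11. n1.idx = "nzkk"  [d₀.ok ++ B.fin]
12. n1.live = true  [D.wid > 20]
13. n8.live = -2  [S₀.pre * -2 - 6]
14. n8.sig = true  [S₀.pre > -3]
15. n8.hot = false  [false]
16. n9.lab = 25  [A.live * 3 + 31]
17. n9.key = 16  [16]
18. n10.lim = "vy"  [terminal]
19. n9.live = "xr"  ["xr"]
20. n8.cnt = -5  [A.live * -2 - 9]
21. n11.pre = 0  [S₀.pre + 2]
22. n12.depth = 2  [terminal]
23. n13.lim = "zk"  [terminal]
24. n14.live = false  [S.pre > 0]
25. n15.ok = "vm"  [terminal]
26. n14.wid = 6  [len(d.ok) + 4]
27. n11.mk = true  [D.wid == 6]
28. n0.mk = false  [A.cnt > -5]

false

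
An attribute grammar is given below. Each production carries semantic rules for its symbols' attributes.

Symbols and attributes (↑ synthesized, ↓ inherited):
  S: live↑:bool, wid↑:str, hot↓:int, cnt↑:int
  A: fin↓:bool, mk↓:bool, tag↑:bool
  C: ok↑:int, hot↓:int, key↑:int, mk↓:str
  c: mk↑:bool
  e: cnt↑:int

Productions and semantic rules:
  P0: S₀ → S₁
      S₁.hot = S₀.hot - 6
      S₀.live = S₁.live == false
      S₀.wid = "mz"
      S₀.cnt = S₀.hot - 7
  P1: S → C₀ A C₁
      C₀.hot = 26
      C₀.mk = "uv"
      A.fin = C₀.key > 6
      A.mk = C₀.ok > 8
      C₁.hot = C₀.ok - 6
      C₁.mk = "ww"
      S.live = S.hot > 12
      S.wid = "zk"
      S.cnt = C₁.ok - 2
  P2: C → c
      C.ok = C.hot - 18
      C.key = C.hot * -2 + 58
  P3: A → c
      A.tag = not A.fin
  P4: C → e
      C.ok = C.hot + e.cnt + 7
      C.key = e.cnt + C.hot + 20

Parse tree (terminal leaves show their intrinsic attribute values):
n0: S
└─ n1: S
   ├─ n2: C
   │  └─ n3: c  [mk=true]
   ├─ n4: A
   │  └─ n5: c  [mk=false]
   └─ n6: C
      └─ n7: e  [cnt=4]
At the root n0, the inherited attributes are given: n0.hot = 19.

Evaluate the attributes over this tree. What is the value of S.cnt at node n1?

1. n0.hot = 19  [given at root]
2. n1.hot = 13  [S₀.hot - 6]
3. n2.hot = 26  [26]
4. n2.mk = "uv"  ["uv"]
5. n3.mk = true  [terminal]
6. n2.ok = 8  [C.hot - 18]
7. n2.key = 6  [C.hot * -2 + 58]
8. n4.fin = false  [C₀.key > 6]
9. n4.mk = false  [C₀.ok > 8]
10. n5.mk = false  [terminal]
11. n4.tag = true  [not A.fin]
12. n6.hot = 2  [C₀.ok - 6]
13. n6.mk = "ww"  ["ww"]
14. n7.cnt = 4  [terminal]
15. n6.ok = 13  [C.hot + e.cnt + 7]
16. n6.key = 26  [e.cnt + C.hot + 20]
17. n1.live = true  [S.hot > 12]
18. n1.wid = "zk"  ["zk"]
19. n1.cnt = 11  [C₁.ok - 2]
20. n0.live = false  [S₁.live == false]
21. n0.wid = "mz"  ["mz"]
22. n0.cnt = 12  [S₀.hot - 7]

11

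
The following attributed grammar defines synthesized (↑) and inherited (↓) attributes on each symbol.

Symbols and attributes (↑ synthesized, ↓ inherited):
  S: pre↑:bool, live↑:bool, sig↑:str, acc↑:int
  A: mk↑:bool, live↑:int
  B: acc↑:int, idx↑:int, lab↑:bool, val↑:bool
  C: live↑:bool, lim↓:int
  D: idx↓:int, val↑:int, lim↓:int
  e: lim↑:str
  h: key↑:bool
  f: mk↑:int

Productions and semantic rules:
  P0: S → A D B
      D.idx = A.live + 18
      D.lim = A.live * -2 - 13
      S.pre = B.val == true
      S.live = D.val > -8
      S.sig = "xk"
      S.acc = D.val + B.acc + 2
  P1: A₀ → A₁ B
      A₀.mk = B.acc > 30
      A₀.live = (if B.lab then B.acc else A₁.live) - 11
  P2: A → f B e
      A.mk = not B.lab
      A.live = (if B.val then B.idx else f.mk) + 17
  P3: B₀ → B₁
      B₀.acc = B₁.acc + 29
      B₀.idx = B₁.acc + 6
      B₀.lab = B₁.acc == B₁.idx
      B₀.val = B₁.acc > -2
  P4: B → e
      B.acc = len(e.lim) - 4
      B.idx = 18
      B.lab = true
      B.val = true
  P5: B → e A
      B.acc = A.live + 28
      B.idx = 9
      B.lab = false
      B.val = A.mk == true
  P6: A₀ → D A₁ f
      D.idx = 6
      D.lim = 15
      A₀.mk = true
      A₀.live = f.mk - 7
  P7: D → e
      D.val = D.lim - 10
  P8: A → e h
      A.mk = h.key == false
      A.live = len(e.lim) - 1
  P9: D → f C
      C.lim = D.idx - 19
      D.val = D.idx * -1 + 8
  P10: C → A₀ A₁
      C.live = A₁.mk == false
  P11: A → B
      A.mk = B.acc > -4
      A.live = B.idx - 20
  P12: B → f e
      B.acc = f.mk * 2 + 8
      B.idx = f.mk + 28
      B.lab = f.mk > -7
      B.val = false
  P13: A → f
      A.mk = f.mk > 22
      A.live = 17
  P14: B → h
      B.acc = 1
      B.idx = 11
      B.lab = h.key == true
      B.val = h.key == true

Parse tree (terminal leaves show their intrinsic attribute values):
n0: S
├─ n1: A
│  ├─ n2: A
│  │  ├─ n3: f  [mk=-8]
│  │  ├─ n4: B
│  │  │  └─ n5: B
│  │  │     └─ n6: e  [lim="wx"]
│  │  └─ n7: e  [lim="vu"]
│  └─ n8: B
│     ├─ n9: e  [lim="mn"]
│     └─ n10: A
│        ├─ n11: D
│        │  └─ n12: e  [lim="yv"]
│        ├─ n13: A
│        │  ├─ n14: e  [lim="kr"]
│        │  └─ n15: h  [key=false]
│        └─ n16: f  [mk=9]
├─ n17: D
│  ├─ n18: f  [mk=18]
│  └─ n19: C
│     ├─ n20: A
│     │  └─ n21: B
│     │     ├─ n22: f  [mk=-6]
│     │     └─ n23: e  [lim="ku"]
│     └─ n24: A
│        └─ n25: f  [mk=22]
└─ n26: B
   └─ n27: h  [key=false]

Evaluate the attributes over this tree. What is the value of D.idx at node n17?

16

1. n3.mk = -8  [terminal]
2. n6.lim = "wx"  [terminal]
3. n5.acc = -2  [len(e.lim) - 4]
4. n5.idx = 18  [18]
5. n5.lab = true  [true]
6. n5.val = true  [true]
7. n4.acc = 27  [B₁.acc + 29]
8. n4.idx = 4  [B₁.acc + 6]
9. n4.lab = false  [B₁.acc == B₁.idx]
10. n4.val = false  [B₁.acc > -2]
11. n7.lim = "vu"  [terminal]
12. n2.mk = true  [not B.lab]
13. n2.live = 9  [(if B.val then B.idx else f.mk) + 17]
14. n9.lim = "mn"  [terminal]
15. n11.idx = 6  [6]
16. n11.lim = 15  [15]
17. n12.lim = "yv"  [terminal]
18. n11.val = 5  [D.lim - 10]
19. n14.lim = "kr"  [terminal]
20. n15.key = false  [terminal]
21. n13.mk = true  [h.key == false]
22. n13.live = 1  [len(e.lim) - 1]
23. n16.mk = 9  [terminal]
24. n10.mk = true  [true]
25. n10.live = 2  [f.mk - 7]
26. n8.acc = 30  [A.live + 28]
27. n8.idx = 9  [9]
28. n8.lab = false  [false]
29. n8.val = true  [A.mk == true]
30. n1.mk = false  [B.acc > 30]
31. n1.live = -2  [(if B.lab then B.acc else A₁.live) - 11]
32. n17.idx = 16  [A.live + 18]
33. n17.lim = -9  [A.live * -2 - 13]
34. n18.mk = 18  [terminal]
35. n19.lim = -3  [D.idx - 19]
36. n22.mk = -6  [terminal]
37. n23.lim = "ku"  [terminal]
38. n21.acc = -4  [f.mk * 2 + 8]
39. n21.idx = 22  [f.mk + 28]
40. n21.lab = true  [f.mk > -7]
41. n21.val = false  [false]
42. n20.mk = false  [B.acc > -4]
43. n20.live = 2  [B.idx - 20]
44. n25.mk = 22  [terminal]
45. n24.mk = false  [f.mk > 22]
46. n24.live = 17  [17]
47. n19.live = true  [A₁.mk == false]
48. n17.val = -8  [D.idx * -1 + 8]
49. n27.key = false  [terminal]
50. n26.acc = 1  [1]
51. n26.idx = 11  [11]
52. n26.lab = false  [h.key == true]
53. n26.val = false  [h.key == true]
54. n0.pre = false  [B.val == true]
55. n0.live = false  [D.val > -8]
56. n0.sig = "xk"  ["xk"]
57. n0.acc = -5  [D.val + B.acc + 2]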